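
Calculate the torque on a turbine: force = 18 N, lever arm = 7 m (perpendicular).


Given: F = 18 N, r = 7 m, angle = 90 deg (perpendicular)
Using tau = F * r * sin(90)
sin(90) = 1
tau = 18 * 7 * 1
tau = 126 Nm

126 Nm


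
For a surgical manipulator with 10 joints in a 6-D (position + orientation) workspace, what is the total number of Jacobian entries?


Given: task space dimension = 6, joints = 10
Jacobian is a 6 x 10 matrix
Total entries = rows * columns
Total = 6 * 10
Total = 60

60


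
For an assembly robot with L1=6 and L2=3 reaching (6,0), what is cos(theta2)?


Given: L1 = 6, L2 = 3, target (x, y) = (6, 0)
Using cos(theta2) = (x^2 + y^2 - L1^2 - L2^2) / (2*L1*L2)
x^2 + y^2 = 6^2 + 0 = 36
L1^2 + L2^2 = 36 + 9 = 45
Numerator = 36 - 45 = -9
Denominator = 2*6*3 = 36
cos(theta2) = -9/36 = -1/4

-1/4


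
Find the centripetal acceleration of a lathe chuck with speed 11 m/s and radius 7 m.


Given: v = 11 m/s, r = 7 m
Using a_c = v^2 / r
a_c = 11^2 / 7
a_c = 121 / 7
a_c = 121/7 m/s^2

121/7 m/s^2


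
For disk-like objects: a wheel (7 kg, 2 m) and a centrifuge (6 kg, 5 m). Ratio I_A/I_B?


Given: M1=7 kg, R1=2 m, M2=6 kg, R2=5 m
For a disk: I = (1/2)*M*R^2, so I_A/I_B = (M1*R1^2)/(M2*R2^2)
M1*R1^2 = 7*4 = 28
M2*R2^2 = 6*25 = 150
I_A/I_B = 28/150 = 14/75

14/75


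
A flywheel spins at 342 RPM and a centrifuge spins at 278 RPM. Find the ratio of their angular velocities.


Given: RPM_A = 342, RPM_B = 278
omega = 2*pi*RPM/60, so omega_A/omega_B = RPM_A / RPM_B
omega_A/omega_B = 342 / 278
omega_A/omega_B = 171/139

171/139


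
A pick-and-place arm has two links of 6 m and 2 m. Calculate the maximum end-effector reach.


Given: L1 = 6 m, L2 = 2 m
For a 2-link planar arm, max reach = L1 + L2 (fully extended)
Max reach = 6 + 2
Max reach = 8 m

8 m


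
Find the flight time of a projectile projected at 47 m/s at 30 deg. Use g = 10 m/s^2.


Given: v0 = 47 m/s, theta = 30 deg, g = 10 m/s^2
sin(30) = 1/2
Using T = 2*v0*sin(theta) / g
T = 2*47*1/2 / 10
T = 47 / 10
T = 47/10 s

47/10 s


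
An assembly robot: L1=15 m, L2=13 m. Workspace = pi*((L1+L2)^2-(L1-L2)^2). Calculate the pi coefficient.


Given: L1 = 15, L2 = 13
(L1+L2)^2 = (28)^2 = 784
(L1-L2)^2 = (2)^2 = 4
Difference = 784 - 4 = 780
This equals 4*L1*L2 = 4*15*13 = 780
Workspace area = 780*pi

780


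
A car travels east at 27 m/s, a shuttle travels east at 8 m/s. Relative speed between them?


Given: v_A = 27 m/s east, v_B = 8 m/s east
Both move in the same direction; relative speed = |v_A - v_B|
|27 - 8| = |19|
= 19 m/s

19 m/s


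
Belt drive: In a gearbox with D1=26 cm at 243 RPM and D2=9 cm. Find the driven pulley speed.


Given: D1 = 26 cm, w1 = 243 RPM, D2 = 9 cm
Using D1*w1 = D2*w2
w2 = D1*w1 / D2
w2 = 26*243 / 9
w2 = 6318 / 9
w2 = 702 RPM

702 RPM


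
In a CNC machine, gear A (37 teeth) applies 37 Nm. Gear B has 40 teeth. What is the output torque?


Given: N1 = 37, N2 = 40, T1 = 37 Nm
Using T2/T1 = N2/N1
T2 = T1 * N2 / N1
T2 = 37 * 40 / 37
T2 = 1480 / 37
T2 = 40 Nm

40 Nm


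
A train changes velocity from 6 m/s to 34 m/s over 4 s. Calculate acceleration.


Given: initial velocity v0 = 6 m/s, final velocity v = 34 m/s, time t = 4 s
Using a = (v - v0) / t
a = (34 - 6) / 4
a = 28 / 4
a = 7 m/s^2

7 m/s^2


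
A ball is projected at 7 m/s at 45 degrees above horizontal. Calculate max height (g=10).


Given: v0 = 7 m/s, theta = 45 deg, g = 10 m/s^2
sin^2(45) = 1/2
Using H = v0^2 * sin^2(theta) / (2*g)
H = 7^2 * 1/2 / (2*10)
H = 49 * 1/2 / 20
H = 49/2 / 20
H = 49/40 m

49/40 m


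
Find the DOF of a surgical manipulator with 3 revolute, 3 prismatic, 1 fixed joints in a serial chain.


Given: serial robot with 3 revolute, 3 prismatic, 1 fixed joints
DOF contribution per joint type: revolute=1, prismatic=1, spherical=3, fixed=0
DOF = 3*1 + 3*1 + 1*0
DOF = 6

6


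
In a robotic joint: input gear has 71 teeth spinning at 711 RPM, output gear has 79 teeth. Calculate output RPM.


Given: N1 = 71 teeth, w1 = 711 RPM, N2 = 79 teeth
Using N1*w1 = N2*w2
w2 = N1*w1 / N2
w2 = 71*711 / 79
w2 = 50481 / 79
w2 = 639 RPM

639 RPM


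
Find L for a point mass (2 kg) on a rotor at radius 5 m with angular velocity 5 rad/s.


Given: m = 2 kg, r = 5 m, omega = 5 rad/s
For a point mass: I = m*r^2
I = 2*5^2 = 2*25 = 50
L = I*omega = 50*5
L = 250 kg*m^2/s

250 kg*m^2/s


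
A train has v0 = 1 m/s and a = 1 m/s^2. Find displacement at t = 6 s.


Given: v0 = 1 m/s, a = 1 m/s^2, t = 6 s
Using s = v0*t + (1/2)*a*t^2
s = 1*6 + (1/2)*1*6^2
s = 6 + (1/2)*36
s = 6 + 18
s = 24

24 m


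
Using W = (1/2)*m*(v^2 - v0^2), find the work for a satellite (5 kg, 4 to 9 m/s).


Given: m = 5 kg, v0 = 4 m/s, v = 9 m/s
Using W = (1/2)*m*(v^2 - v0^2)
v^2 = 9^2 = 81
v0^2 = 4^2 = 16
v^2 - v0^2 = 81 - 16 = 65
W = (1/2)*5*65 = 325/2 J

325/2 J


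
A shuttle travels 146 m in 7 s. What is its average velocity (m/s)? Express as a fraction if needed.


Given: distance d = 146 m, time t = 7 s
Using v = d / t
v = 146 / 7
v = 146/7 m/s

146/7 m/s


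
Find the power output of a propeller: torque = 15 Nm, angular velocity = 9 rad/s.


Given: tau = 15 Nm, omega = 9 rad/s
Using P = tau * omega
P = 15 * 9
P = 135 W

135 W


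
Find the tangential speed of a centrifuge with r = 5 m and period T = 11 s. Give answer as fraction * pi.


Given: radius r = 5 m, period T = 11 s
Using v = 2*pi*r / T
v = 2*pi*5 / 11
v = 10*pi / 11
v = 10/11*pi m/s

10/11*pi m/s


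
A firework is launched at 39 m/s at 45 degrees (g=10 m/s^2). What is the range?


Given: v0 = 39 m/s, theta = 45 deg, g = 10 m/s^2
sin(2*45) = sin(90) = 1
Using R = v0^2 * sin(2*theta) / g
R = 39^2 * 1 / 10
R = 1521 / 10
R = 1521/10 m

1521/10 m


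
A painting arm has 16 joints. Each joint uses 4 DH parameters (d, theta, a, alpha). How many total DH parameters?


Given: 16 joints, 4 DH parameters per joint (d, theta, a, alpha)
Total DH parameters = number_of_joints * 4
Total = 16 * 4
Total = 64

64


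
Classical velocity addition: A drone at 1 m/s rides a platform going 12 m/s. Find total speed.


Given: object velocity = 1 m/s, platform velocity = 12 m/s (same direction)
Using classical velocity addition: v_total = v_object + v_platform
v_total = 1 + 12
v_total = 13 m/s

13 m/s


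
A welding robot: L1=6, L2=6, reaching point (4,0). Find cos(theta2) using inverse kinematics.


Given: L1 = 6, L2 = 6, target (x, y) = (4, 0)
Using cos(theta2) = (x^2 + y^2 - L1^2 - L2^2) / (2*L1*L2)
x^2 + y^2 = 4^2 + 0 = 16
L1^2 + L2^2 = 36 + 36 = 72
Numerator = 16 - 72 = -56
Denominator = 2*6*6 = 72
cos(theta2) = -56/72 = -7/9

-7/9


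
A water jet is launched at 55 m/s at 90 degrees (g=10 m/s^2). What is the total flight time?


Given: v0 = 55 m/s, theta = 90 deg, g = 10 m/s^2
sin(90) = 1
Using T = 2*v0*sin(theta) / g
T = 2*55*1 / 10
T = 110 / 10
T = 11 s

11 s


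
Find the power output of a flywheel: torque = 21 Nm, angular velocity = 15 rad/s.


Given: tau = 21 Nm, omega = 15 rad/s
Using P = tau * omega
P = 21 * 15
P = 315 W

315 W


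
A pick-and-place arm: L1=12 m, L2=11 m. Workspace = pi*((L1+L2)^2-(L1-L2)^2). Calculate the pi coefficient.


Given: L1 = 12, L2 = 11
(L1+L2)^2 = (23)^2 = 529
(L1-L2)^2 = (1)^2 = 1
Difference = 529 - 1 = 528
This equals 4*L1*L2 = 4*12*11 = 528
Workspace area = 528*pi

528


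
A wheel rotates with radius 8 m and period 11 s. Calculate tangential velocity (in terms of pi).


Given: radius r = 8 m, period T = 11 s
Using v = 2*pi*r / T
v = 2*pi*8 / 11
v = 16*pi / 11
v = 16/11*pi m/s

16/11*pi m/s


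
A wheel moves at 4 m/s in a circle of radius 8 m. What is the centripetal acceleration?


Given: v = 4 m/s, r = 8 m
Using a_c = v^2 / r
a_c = 4^2 / 8
a_c = 16 / 8
a_c = 2 m/s^2

2 m/s^2


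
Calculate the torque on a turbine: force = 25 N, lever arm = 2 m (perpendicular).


Given: F = 25 N, r = 2 m, angle = 90 deg (perpendicular)
Using tau = F * r * sin(90)
sin(90) = 1
tau = 25 * 2 * 1
tau = 50 Nm

50 Nm


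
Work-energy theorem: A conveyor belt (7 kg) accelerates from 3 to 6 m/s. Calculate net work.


Given: m = 7 kg, v0 = 3 m/s, v = 6 m/s
Using W = (1/2)*m*(v^2 - v0^2)
v^2 = 6^2 = 36
v0^2 = 3^2 = 9
v^2 - v0^2 = 36 - 9 = 27
W = (1/2)*7*27 = 189/2 J

189/2 J


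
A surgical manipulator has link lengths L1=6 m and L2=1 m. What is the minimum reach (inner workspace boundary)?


Given: L1 = 6 m, L2 = 1 m
For a 2-link planar arm, min reach = |L1 - L2| (second link folded back)
Min reach = |6 - 1|
Min reach = 5 m

5 m


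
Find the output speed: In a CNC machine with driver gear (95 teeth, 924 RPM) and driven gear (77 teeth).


Given: N1 = 95 teeth, w1 = 924 RPM, N2 = 77 teeth
Using N1*w1 = N2*w2
w2 = N1*w1 / N2
w2 = 95*924 / 77
w2 = 87780 / 77
w2 = 1140 RPM

1140 RPM


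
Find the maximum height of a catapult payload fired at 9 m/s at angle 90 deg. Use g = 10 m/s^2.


Given: v0 = 9 m/s, theta = 90 deg, g = 10 m/s^2
sin^2(90) = 1
Using H = v0^2 * sin^2(theta) / (2*g)
H = 9^2 * 1 / (2*10)
H = 81 * 1 / 20
H = 81 / 20
H = 81/20 m

81/20 m


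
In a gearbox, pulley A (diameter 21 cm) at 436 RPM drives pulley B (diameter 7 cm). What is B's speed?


Given: D1 = 21 cm, w1 = 436 RPM, D2 = 7 cm
Using D1*w1 = D2*w2
w2 = D1*w1 / D2
w2 = 21*436 / 7
w2 = 9156 / 7
w2 = 1308 RPM

1308 RPM


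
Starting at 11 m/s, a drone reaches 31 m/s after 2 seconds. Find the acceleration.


Given: initial velocity v0 = 11 m/s, final velocity v = 31 m/s, time t = 2 s
Using a = (v - v0) / t
a = (31 - 11) / 2
a = 20 / 2
a = 10 m/s^2

10 m/s^2


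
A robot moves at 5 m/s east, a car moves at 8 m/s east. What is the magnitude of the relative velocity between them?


Given: v_A = 5 m/s east, v_B = 8 m/s east
Both move in the same direction; relative speed = |v_A - v_B|
|5 - 8| = |-3|
= 3 m/s

3 m/s


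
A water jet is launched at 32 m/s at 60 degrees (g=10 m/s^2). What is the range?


Given: v0 = 32 m/s, theta = 60 deg, g = 10 m/s^2
sin(2*60) = sin(120) = sqrt(3)/2
Using R = v0^2 * sin(2*theta) / g
R = 32^2 * (sqrt(3)/2) / 10
R = 1024 * sqrt(3) / 20
R = 256/5*sqrt(3) m

256/5*sqrt(3) m


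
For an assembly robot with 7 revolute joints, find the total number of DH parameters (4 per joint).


Given: 7 joints, 4 DH parameters per joint (d, theta, a, alpha)
Total DH parameters = number_of_joints * 4
Total = 7 * 4
Total = 28

28


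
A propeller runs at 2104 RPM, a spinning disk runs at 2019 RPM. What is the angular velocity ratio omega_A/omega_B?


Given: RPM_A = 2104, RPM_B = 2019
omega = 2*pi*RPM/60, so omega_A/omega_B = RPM_A / RPM_B
omega_A/omega_B = 2104 / 2019
omega_A/omega_B = 2104/2019

2104/2019


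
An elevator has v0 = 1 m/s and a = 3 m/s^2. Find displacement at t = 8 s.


Given: v0 = 1 m/s, a = 3 m/s^2, t = 8 s
Using s = v0*t + (1/2)*a*t^2
s = 1*8 + (1/2)*3*8^2
s = 8 + (1/2)*192
s = 8 + 96
s = 104

104 m


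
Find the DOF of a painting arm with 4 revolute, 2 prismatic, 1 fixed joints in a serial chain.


Given: serial robot with 4 revolute, 2 prismatic, 1 fixed joints
DOF contribution per joint type: revolute=1, prismatic=1, spherical=3, fixed=0
DOF = 4*1 + 2*1 + 1*0
DOF = 6

6


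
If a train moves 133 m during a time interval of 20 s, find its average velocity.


Given: distance d = 133 m, time t = 20 s
Using v = d / t
v = 133 / 20
v = 133/20 m/s

133/20 m/s


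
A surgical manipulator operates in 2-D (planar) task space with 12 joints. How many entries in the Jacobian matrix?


Given: task space dimension = 2, joints = 12
Jacobian is a 2 x 12 matrix
Total entries = rows * columns
Total = 2 * 12
Total = 24

24


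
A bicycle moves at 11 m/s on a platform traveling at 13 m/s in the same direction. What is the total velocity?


Given: object velocity = 11 m/s, platform velocity = 13 m/s (same direction)
Using classical velocity addition: v_total = v_object + v_platform
v_total = 11 + 13
v_total = 24 m/s

24 m/s


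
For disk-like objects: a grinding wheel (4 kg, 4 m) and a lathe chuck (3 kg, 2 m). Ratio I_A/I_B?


Given: M1=4 kg, R1=4 m, M2=3 kg, R2=2 m
For a disk: I = (1/2)*M*R^2, so I_A/I_B = (M1*R1^2)/(M2*R2^2)
M1*R1^2 = 4*16 = 64
M2*R2^2 = 3*4 = 12
I_A/I_B = 64/12 = 16/3

16/3


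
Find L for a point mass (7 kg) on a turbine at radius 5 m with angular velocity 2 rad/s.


Given: m = 7 kg, r = 5 m, omega = 2 rad/s
For a point mass: I = m*r^2
I = 7*5^2 = 7*25 = 175
L = I*omega = 175*2
L = 350 kg*m^2/s

350 kg*m^2/s


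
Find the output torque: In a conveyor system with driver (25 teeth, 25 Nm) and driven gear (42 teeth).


Given: N1 = 25, N2 = 42, T1 = 25 Nm
Using T2/T1 = N2/N1
T2 = T1 * N2 / N1
T2 = 25 * 42 / 25
T2 = 1050 / 25
T2 = 42 Nm

42 Nm


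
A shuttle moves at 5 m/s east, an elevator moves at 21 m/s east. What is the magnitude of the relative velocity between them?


Given: v_A = 5 m/s east, v_B = 21 m/s east
Both move in the same direction; relative speed = |v_A - v_B|
|5 - 21| = |-16|
= 16 m/s

16 m/s


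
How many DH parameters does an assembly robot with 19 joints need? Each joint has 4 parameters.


Given: 19 joints, 4 DH parameters per joint (d, theta, a, alpha)
Total DH parameters = number_of_joints * 4
Total = 19 * 4
Total = 76

76


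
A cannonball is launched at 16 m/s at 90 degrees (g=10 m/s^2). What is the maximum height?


Given: v0 = 16 m/s, theta = 90 deg, g = 10 m/s^2
sin^2(90) = 1
Using H = v0^2 * sin^2(theta) / (2*g)
H = 16^2 * 1 / (2*10)
H = 256 * 1 / 20
H = 256 / 20
H = 64/5 m

64/5 m


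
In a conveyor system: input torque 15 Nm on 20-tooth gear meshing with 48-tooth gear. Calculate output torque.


Given: N1 = 20, N2 = 48, T1 = 15 Nm
Using T2/T1 = N2/N1
T2 = T1 * N2 / N1
T2 = 15 * 48 / 20
T2 = 720 / 20
T2 = 36 Nm

36 Nm


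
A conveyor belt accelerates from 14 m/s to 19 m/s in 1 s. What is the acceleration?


Given: initial velocity v0 = 14 m/s, final velocity v = 19 m/s, time t = 1 s
Using a = (v - v0) / t
a = (19 - 14) / 1
a = 5 / 1
a = 5 m/s^2

5 m/s^2


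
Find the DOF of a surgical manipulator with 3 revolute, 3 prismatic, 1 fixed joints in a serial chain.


Given: serial robot with 3 revolute, 3 prismatic, 1 fixed joints
DOF contribution per joint type: revolute=1, prismatic=1, spherical=3, fixed=0
DOF = 3*1 + 3*1 + 1*0
DOF = 6

6


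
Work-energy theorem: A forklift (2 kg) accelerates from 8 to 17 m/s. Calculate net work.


Given: m = 2 kg, v0 = 8 m/s, v = 17 m/s
Using W = (1/2)*m*(v^2 - v0^2)
v^2 = 17^2 = 289
v0^2 = 8^2 = 64
v^2 - v0^2 = 289 - 64 = 225
W = (1/2)*2*225 = 225 J

225 J


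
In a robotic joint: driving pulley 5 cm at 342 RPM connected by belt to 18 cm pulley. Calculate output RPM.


Given: D1 = 5 cm, w1 = 342 RPM, D2 = 18 cm
Using D1*w1 = D2*w2
w2 = D1*w1 / D2
w2 = 5*342 / 18
w2 = 1710 / 18
w2 = 95 RPM

95 RPM


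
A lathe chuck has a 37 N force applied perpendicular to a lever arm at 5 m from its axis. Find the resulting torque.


Given: F = 37 N, r = 5 m, angle = 90 deg (perpendicular)
Using tau = F * r * sin(90)
sin(90) = 1
tau = 37 * 5 * 1
tau = 185 Nm

185 Nm


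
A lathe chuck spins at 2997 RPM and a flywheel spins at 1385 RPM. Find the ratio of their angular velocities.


Given: RPM_A = 2997, RPM_B = 1385
omega = 2*pi*RPM/60, so omega_A/omega_B = RPM_A / RPM_B
omega_A/omega_B = 2997 / 1385
omega_A/omega_B = 2997/1385

2997/1385


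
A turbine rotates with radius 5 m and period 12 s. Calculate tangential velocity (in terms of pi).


Given: radius r = 5 m, period T = 12 s
Using v = 2*pi*r / T
v = 2*pi*5 / 12
v = 10*pi / 12
v = 5/6*pi m/s

5/6*pi m/s


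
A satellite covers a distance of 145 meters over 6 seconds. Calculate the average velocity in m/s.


Given: distance d = 145 m, time t = 6 s
Using v = d / t
v = 145 / 6
v = 145/6 m/s

145/6 m/s


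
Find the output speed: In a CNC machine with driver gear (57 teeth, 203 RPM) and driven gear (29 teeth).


Given: N1 = 57 teeth, w1 = 203 RPM, N2 = 29 teeth
Using N1*w1 = N2*w2
w2 = N1*w1 / N2
w2 = 57*203 / 29
w2 = 11571 / 29
w2 = 399 RPM

399 RPM


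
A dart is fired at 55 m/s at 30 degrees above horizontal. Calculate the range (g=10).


Given: v0 = 55 m/s, theta = 30 deg, g = 10 m/s^2
sin(2*30) = sin(60) = sqrt(3)/2
Using R = v0^2 * sin(2*theta) / g
R = 55^2 * (sqrt(3)/2) / 10
R = 3025 * sqrt(3) / 20
R = 605/4*sqrt(3) m

605/4*sqrt(3) m


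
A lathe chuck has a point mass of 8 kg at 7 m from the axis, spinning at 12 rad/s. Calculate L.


Given: m = 8 kg, r = 7 m, omega = 12 rad/s
For a point mass: I = m*r^2
I = 8*7^2 = 8*49 = 392
L = I*omega = 392*12
L = 4704 kg*m^2/s

4704 kg*m^2/s


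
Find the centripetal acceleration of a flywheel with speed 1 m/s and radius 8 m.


Given: v = 1 m/s, r = 8 m
Using a_c = v^2 / r
a_c = 1^2 / 8
a_c = 1 / 8
a_c = 1/8 m/s^2

1/8 m/s^2


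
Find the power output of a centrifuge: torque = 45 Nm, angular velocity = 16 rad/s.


Given: tau = 45 Nm, omega = 16 rad/s
Using P = tau * omega
P = 45 * 16
P = 720 W

720 W


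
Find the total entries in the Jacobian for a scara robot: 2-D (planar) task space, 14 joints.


Given: task space dimension = 2, joints = 14
Jacobian is a 2 x 14 matrix
Total entries = rows * columns
Total = 2 * 14
Total = 28

28


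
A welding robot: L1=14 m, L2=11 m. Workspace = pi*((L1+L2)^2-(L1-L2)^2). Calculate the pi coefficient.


Given: L1 = 14, L2 = 11
(L1+L2)^2 = (25)^2 = 625
(L1-L2)^2 = (3)^2 = 9
Difference = 625 - 9 = 616
This equals 4*L1*L2 = 4*14*11 = 616
Workspace area = 616*pi

616


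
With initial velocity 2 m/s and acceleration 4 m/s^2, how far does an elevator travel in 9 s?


Given: v0 = 2 m/s, a = 4 m/s^2, t = 9 s
Using s = v0*t + (1/2)*a*t^2
s = 2*9 + (1/2)*4*9^2
s = 18 + (1/2)*324
s = 18 + 162
s = 180

180 m


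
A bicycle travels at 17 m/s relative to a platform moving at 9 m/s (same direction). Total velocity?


Given: object velocity = 17 m/s, platform velocity = 9 m/s (same direction)
Using classical velocity addition: v_total = v_object + v_platform
v_total = 17 + 9
v_total = 26 m/s

26 m/s


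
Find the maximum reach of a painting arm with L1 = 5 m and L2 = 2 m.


Given: L1 = 5 m, L2 = 2 m
For a 2-link planar arm, max reach = L1 + L2 (fully extended)
Max reach = 5 + 2
Max reach = 7 m

7 m


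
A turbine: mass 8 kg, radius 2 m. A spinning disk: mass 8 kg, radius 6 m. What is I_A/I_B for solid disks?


Given: M1=8 kg, R1=2 m, M2=8 kg, R2=6 m
For a disk: I = (1/2)*M*R^2, so I_A/I_B = (M1*R1^2)/(M2*R2^2)
M1*R1^2 = 8*4 = 32
M2*R2^2 = 8*36 = 288
I_A/I_B = 32/288 = 1/9

1/9


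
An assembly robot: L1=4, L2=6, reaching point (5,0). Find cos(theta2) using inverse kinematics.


Given: L1 = 4, L2 = 6, target (x, y) = (5, 0)
Using cos(theta2) = (x^2 + y^2 - L1^2 - L2^2) / (2*L1*L2)
x^2 + y^2 = 5^2 + 0 = 25
L1^2 + L2^2 = 16 + 36 = 52
Numerator = 25 - 52 = -27
Denominator = 2*4*6 = 48
cos(theta2) = -27/48 = -9/16

-9/16


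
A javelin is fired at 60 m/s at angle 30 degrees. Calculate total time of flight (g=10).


Given: v0 = 60 m/s, theta = 30 deg, g = 10 m/s^2
sin(30) = 1/2
Using T = 2*v0*sin(theta) / g
T = 2*60*1/2 / 10
T = 60 / 10
T = 6 s

6 s


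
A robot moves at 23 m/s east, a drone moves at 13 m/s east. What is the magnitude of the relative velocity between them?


Given: v_A = 23 m/s east, v_B = 13 m/s east
Both move in the same direction; relative speed = |v_A - v_B|
|23 - 13| = |10|
= 10 m/s

10 m/s


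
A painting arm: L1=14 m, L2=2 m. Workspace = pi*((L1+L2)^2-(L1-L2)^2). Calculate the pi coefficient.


Given: L1 = 14, L2 = 2
(L1+L2)^2 = (16)^2 = 256
(L1-L2)^2 = (12)^2 = 144
Difference = 256 - 144 = 112
This equals 4*L1*L2 = 4*14*2 = 112
Workspace area = 112*pi

112


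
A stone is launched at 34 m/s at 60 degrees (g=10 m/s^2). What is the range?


Given: v0 = 34 m/s, theta = 60 deg, g = 10 m/s^2
sin(2*60) = sin(120) = sqrt(3)/2
Using R = v0^2 * sin(2*theta) / g
R = 34^2 * (sqrt(3)/2) / 10
R = 1156 * sqrt(3) / 20
R = 289/5*sqrt(3) m

289/5*sqrt(3) m


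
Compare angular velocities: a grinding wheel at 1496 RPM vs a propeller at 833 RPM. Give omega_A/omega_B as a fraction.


Given: RPM_A = 1496, RPM_B = 833
omega = 2*pi*RPM/60, so omega_A/omega_B = RPM_A / RPM_B
omega_A/omega_B = 1496 / 833
omega_A/omega_B = 88/49

88/49


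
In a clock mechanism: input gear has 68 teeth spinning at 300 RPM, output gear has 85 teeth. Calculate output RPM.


Given: N1 = 68 teeth, w1 = 300 RPM, N2 = 85 teeth
Using N1*w1 = N2*w2
w2 = N1*w1 / N2
w2 = 68*300 / 85
w2 = 20400 / 85
w2 = 240 RPM

240 RPM


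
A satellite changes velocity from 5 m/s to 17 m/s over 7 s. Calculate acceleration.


Given: initial velocity v0 = 5 m/s, final velocity v = 17 m/s, time t = 7 s
Using a = (v - v0) / t
a = (17 - 5) / 7
a = 12 / 7
a = 12/7 m/s^2

12/7 m/s^2


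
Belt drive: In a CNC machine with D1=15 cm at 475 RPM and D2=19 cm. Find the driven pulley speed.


Given: D1 = 15 cm, w1 = 475 RPM, D2 = 19 cm
Using D1*w1 = D2*w2
w2 = D1*w1 / D2
w2 = 15*475 / 19
w2 = 7125 / 19
w2 = 375 RPM

375 RPM


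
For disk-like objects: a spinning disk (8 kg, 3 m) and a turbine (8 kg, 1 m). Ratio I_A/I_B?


Given: M1=8 kg, R1=3 m, M2=8 kg, R2=1 m
For a disk: I = (1/2)*M*R^2, so I_A/I_B = (M1*R1^2)/(M2*R2^2)
M1*R1^2 = 8*9 = 72
M2*R2^2 = 8*1 = 8
I_A/I_B = 72/8 = 9

9


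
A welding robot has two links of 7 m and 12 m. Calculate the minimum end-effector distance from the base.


Given: L1 = 7 m, L2 = 12 m
For a 2-link planar arm, min reach = |L1 - L2| (second link folded back)
Min reach = |7 - 12|
Min reach = 5 m

5 m


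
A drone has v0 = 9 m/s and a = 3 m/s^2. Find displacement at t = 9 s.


Given: v0 = 9 m/s, a = 3 m/s^2, t = 9 s
Using s = v0*t + (1/2)*a*t^2
s = 9*9 + (1/2)*3*9^2
s = 81 + (1/2)*243
s = 81 + 243/2
s = 405/2

405/2 m


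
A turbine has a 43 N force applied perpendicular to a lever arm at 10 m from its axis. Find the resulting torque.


Given: F = 43 N, r = 10 m, angle = 90 deg (perpendicular)
Using tau = F * r * sin(90)
sin(90) = 1
tau = 43 * 10 * 1
tau = 430 Nm

430 Nm


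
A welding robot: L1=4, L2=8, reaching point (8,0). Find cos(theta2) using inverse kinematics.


Given: L1 = 4, L2 = 8, target (x, y) = (8, 0)
Using cos(theta2) = (x^2 + y^2 - L1^2 - L2^2) / (2*L1*L2)
x^2 + y^2 = 8^2 + 0 = 64
L1^2 + L2^2 = 16 + 64 = 80
Numerator = 64 - 80 = -16
Denominator = 2*4*8 = 64
cos(theta2) = -16/64 = -1/4

-1/4


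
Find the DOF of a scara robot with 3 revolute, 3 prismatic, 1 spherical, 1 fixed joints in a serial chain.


Given: serial robot with 3 revolute, 3 prismatic, 1 spherical, 1 fixed joints
DOF contribution per joint type: revolute=1, prismatic=1, spherical=3, fixed=0
DOF = 3*1 + 3*1 + 1*3 + 1*0
DOF = 9

9


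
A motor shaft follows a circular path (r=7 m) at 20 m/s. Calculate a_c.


Given: v = 20 m/s, r = 7 m
Using a_c = v^2 / r
a_c = 20^2 / 7
a_c = 400 / 7
a_c = 400/7 m/s^2

400/7 m/s^2


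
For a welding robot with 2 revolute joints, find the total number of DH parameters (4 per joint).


Given: 2 joints, 4 DH parameters per joint (d, theta, a, alpha)
Total DH parameters = number_of_joints * 4
Total = 2 * 4
Total = 8

8


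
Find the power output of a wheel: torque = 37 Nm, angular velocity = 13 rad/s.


Given: tau = 37 Nm, omega = 13 rad/s
Using P = tau * omega
P = 37 * 13
P = 481 W

481 W


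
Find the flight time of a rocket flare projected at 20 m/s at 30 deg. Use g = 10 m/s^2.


Given: v0 = 20 m/s, theta = 30 deg, g = 10 m/s^2
sin(30) = 1/2
Using T = 2*v0*sin(theta) / g
T = 2*20*1/2 / 10
T = 20 / 10
T = 2 s

2 s


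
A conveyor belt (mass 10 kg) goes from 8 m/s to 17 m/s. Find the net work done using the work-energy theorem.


Given: m = 10 kg, v0 = 8 m/s, v = 17 m/s
Using W = (1/2)*m*(v^2 - v0^2)
v^2 = 17^2 = 289
v0^2 = 8^2 = 64
v^2 - v0^2 = 289 - 64 = 225
W = (1/2)*10*225 = 1125 J

1125 J


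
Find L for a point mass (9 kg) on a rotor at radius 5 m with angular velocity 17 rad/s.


Given: m = 9 kg, r = 5 m, omega = 17 rad/s
For a point mass: I = m*r^2
I = 9*5^2 = 9*25 = 225
L = I*omega = 225*17
L = 3825 kg*m^2/s

3825 kg*m^2/s


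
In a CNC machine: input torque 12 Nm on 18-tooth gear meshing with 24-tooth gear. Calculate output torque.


Given: N1 = 18, N2 = 24, T1 = 12 Nm
Using T2/T1 = N2/N1
T2 = T1 * N2 / N1
T2 = 12 * 24 / 18
T2 = 288 / 18
T2 = 16 Nm

16 Nm


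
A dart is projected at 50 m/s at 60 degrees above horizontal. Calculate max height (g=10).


Given: v0 = 50 m/s, theta = 60 deg, g = 10 m/s^2
sin^2(60) = 3/4
Using H = v0^2 * sin^2(theta) / (2*g)
H = 50^2 * 3/4 / (2*10)
H = 2500 * 3/4 / 20
H = 1875 / 20
H = 375/4 m

375/4 m


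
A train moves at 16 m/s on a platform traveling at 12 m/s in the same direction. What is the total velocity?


Given: object velocity = 16 m/s, platform velocity = 12 m/s (same direction)
Using classical velocity addition: v_total = v_object + v_platform
v_total = 16 + 12
v_total = 28 m/s

28 m/s


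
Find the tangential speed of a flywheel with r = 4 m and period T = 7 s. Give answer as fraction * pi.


Given: radius r = 4 m, period T = 7 s
Using v = 2*pi*r / T
v = 2*pi*4 / 7
v = 8*pi / 7
v = 8/7*pi m/s

8/7*pi m/s


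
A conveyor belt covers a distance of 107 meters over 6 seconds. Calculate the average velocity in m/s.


Given: distance d = 107 m, time t = 6 s
Using v = d / t
v = 107 / 6
v = 107/6 m/s

107/6 m/s


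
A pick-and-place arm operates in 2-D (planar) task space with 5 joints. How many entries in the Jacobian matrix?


Given: task space dimension = 2, joints = 5
Jacobian is a 2 x 5 matrix
Total entries = rows * columns
Total = 2 * 5
Total = 10

10


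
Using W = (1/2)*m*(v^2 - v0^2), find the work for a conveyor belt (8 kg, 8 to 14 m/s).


Given: m = 8 kg, v0 = 8 m/s, v = 14 m/s
Using W = (1/2)*m*(v^2 - v0^2)
v^2 = 14^2 = 196
v0^2 = 8^2 = 64
v^2 - v0^2 = 196 - 64 = 132
W = (1/2)*8*132 = 528 J

528 J


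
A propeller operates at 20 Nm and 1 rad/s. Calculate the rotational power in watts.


Given: tau = 20 Nm, omega = 1 rad/s
Using P = tau * omega
P = 20 * 1
P = 20 W

20 W


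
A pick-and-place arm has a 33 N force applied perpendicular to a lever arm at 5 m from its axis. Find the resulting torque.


Given: F = 33 N, r = 5 m, angle = 90 deg (perpendicular)
Using tau = F * r * sin(90)
sin(90) = 1
tau = 33 * 5 * 1
tau = 165 Nm

165 Nm


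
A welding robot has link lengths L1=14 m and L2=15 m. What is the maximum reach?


Given: L1 = 14 m, L2 = 15 m
For a 2-link planar arm, max reach = L1 + L2 (fully extended)
Max reach = 14 + 15
Max reach = 29 m

29 m


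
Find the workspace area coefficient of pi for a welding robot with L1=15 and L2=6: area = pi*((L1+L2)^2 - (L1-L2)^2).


Given: L1 = 15, L2 = 6
(L1+L2)^2 = (21)^2 = 441
(L1-L2)^2 = (9)^2 = 81
Difference = 441 - 81 = 360
This equals 4*L1*L2 = 4*15*6 = 360
Workspace area = 360*pi

360


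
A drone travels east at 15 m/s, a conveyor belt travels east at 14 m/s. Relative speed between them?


Given: v_A = 15 m/s east, v_B = 14 m/s east
Both move in the same direction; relative speed = |v_A - v_B|
|15 - 14| = |1|
= 1 m/s

1 m/s


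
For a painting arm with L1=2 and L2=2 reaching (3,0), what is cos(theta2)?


Given: L1 = 2, L2 = 2, target (x, y) = (3, 0)
Using cos(theta2) = (x^2 + y^2 - L1^2 - L2^2) / (2*L1*L2)
x^2 + y^2 = 3^2 + 0 = 9
L1^2 + L2^2 = 4 + 4 = 8
Numerator = 9 - 8 = 1
Denominator = 2*2*2 = 8
cos(theta2) = 1/8 = 1/8

1/8


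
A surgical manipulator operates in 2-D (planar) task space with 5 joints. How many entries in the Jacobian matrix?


Given: task space dimension = 2, joints = 5
Jacobian is a 2 x 5 matrix
Total entries = rows * columns
Total = 2 * 5
Total = 10

10


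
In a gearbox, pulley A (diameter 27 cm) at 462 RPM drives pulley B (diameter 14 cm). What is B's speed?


Given: D1 = 27 cm, w1 = 462 RPM, D2 = 14 cm
Using D1*w1 = D2*w2
w2 = D1*w1 / D2
w2 = 27*462 / 14
w2 = 12474 / 14
w2 = 891 RPM

891 RPM


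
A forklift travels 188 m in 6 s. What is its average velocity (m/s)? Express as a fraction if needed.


Given: distance d = 188 m, time t = 6 s
Using v = d / t
v = 188 / 6
v = 94/3 m/s

94/3 m/s


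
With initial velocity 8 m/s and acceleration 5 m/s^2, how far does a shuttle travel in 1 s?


Given: v0 = 8 m/s, a = 5 m/s^2, t = 1 s
Using s = v0*t + (1/2)*a*t^2
s = 8*1 + (1/2)*5*1^2
s = 8 + (1/2)*5
s = 8 + 5/2
s = 21/2

21/2 m


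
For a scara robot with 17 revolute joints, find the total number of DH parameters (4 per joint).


Given: 17 joints, 4 DH parameters per joint (d, theta, a, alpha)
Total DH parameters = number_of_joints * 4
Total = 17 * 4
Total = 68

68


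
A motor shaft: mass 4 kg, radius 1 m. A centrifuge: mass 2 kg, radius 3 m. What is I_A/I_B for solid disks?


Given: M1=4 kg, R1=1 m, M2=2 kg, R2=3 m
For a disk: I = (1/2)*M*R^2, so I_A/I_B = (M1*R1^2)/(M2*R2^2)
M1*R1^2 = 4*1 = 4
M2*R2^2 = 2*9 = 18
I_A/I_B = 4/18 = 2/9

2/9


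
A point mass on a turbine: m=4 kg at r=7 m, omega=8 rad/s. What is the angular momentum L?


Given: m = 4 kg, r = 7 m, omega = 8 rad/s
For a point mass: I = m*r^2
I = 4*7^2 = 4*49 = 196
L = I*omega = 196*8
L = 1568 kg*m^2/s

1568 kg*m^2/s


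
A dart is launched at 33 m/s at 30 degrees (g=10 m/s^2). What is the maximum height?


Given: v0 = 33 m/s, theta = 30 deg, g = 10 m/s^2
sin^2(30) = 1/4
Using H = v0^2 * sin^2(theta) / (2*g)
H = 33^2 * 1/4 / (2*10)
H = 1089 * 1/4 / 20
H = 1089/4 / 20
H = 1089/80 m

1089/80 m


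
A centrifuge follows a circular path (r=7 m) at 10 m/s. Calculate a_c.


Given: v = 10 m/s, r = 7 m
Using a_c = v^2 / r
a_c = 10^2 / 7
a_c = 100 / 7
a_c = 100/7 m/s^2

100/7 m/s^2


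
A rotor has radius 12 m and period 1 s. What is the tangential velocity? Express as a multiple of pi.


Given: radius r = 12 m, period T = 1 s
Using v = 2*pi*r / T
v = 2*pi*12 / 1
v = 24*pi / 1
v = 24*pi m/s

24*pi m/s


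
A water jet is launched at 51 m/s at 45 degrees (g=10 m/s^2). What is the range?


Given: v0 = 51 m/s, theta = 45 deg, g = 10 m/s^2
sin(2*45) = sin(90) = 1
Using R = v0^2 * sin(2*theta) / g
R = 51^2 * 1 / 10
R = 2601 / 10
R = 2601/10 m

2601/10 m


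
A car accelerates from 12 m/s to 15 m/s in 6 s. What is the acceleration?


Given: initial velocity v0 = 12 m/s, final velocity v = 15 m/s, time t = 6 s
Using a = (v - v0) / t
a = (15 - 12) / 6
a = 3 / 6
a = 1/2 m/s^2

1/2 m/s^2


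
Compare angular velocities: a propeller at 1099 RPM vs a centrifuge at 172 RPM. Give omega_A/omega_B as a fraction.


Given: RPM_A = 1099, RPM_B = 172
omega = 2*pi*RPM/60, so omega_A/omega_B = RPM_A / RPM_B
omega_A/omega_B = 1099 / 172
omega_A/omega_B = 1099/172

1099/172


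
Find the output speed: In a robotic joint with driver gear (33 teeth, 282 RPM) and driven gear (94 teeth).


Given: N1 = 33 teeth, w1 = 282 RPM, N2 = 94 teeth
Using N1*w1 = N2*w2
w2 = N1*w1 / N2
w2 = 33*282 / 94
w2 = 9306 / 94
w2 = 99 RPM

99 RPM


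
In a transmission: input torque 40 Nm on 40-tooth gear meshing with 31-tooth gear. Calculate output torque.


Given: N1 = 40, N2 = 31, T1 = 40 Nm
Using T2/T1 = N2/N1
T2 = T1 * N2 / N1
T2 = 40 * 31 / 40
T2 = 1240 / 40
T2 = 31 Nm

31 Nm


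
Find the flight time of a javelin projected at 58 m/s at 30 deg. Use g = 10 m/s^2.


Given: v0 = 58 m/s, theta = 30 deg, g = 10 m/s^2
sin(30) = 1/2
Using T = 2*v0*sin(theta) / g
T = 2*58*1/2 / 10
T = 58 / 10
T = 29/5 s

29/5 s


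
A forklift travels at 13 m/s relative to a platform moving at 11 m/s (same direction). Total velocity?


Given: object velocity = 13 m/s, platform velocity = 11 m/s (same direction)
Using classical velocity addition: v_total = v_object + v_platform
v_total = 13 + 11
v_total = 24 m/s

24 m/s


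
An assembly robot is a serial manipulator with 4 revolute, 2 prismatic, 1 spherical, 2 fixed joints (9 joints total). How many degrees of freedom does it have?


Given: serial robot with 4 revolute, 2 prismatic, 1 spherical, 2 fixed joints
DOF contribution per joint type: revolute=1, prismatic=1, spherical=3, fixed=0
DOF = 4*1 + 2*1 + 1*3 + 2*0
DOF = 9

9


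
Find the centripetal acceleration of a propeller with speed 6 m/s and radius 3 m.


Given: v = 6 m/s, r = 3 m
Using a_c = v^2 / r
a_c = 6^2 / 3
a_c = 36 / 3
a_c = 12 m/s^2

12 m/s^2


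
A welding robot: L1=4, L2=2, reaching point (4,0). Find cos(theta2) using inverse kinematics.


Given: L1 = 4, L2 = 2, target (x, y) = (4, 0)
Using cos(theta2) = (x^2 + y^2 - L1^2 - L2^2) / (2*L1*L2)
x^2 + y^2 = 4^2 + 0 = 16
L1^2 + L2^2 = 16 + 4 = 20
Numerator = 16 - 20 = -4
Denominator = 2*4*2 = 16
cos(theta2) = -4/16 = -1/4

-1/4


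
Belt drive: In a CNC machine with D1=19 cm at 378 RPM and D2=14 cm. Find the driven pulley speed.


Given: D1 = 19 cm, w1 = 378 RPM, D2 = 14 cm
Using D1*w1 = D2*w2
w2 = D1*w1 / D2
w2 = 19*378 / 14
w2 = 7182 / 14
w2 = 513 RPM

513 RPM


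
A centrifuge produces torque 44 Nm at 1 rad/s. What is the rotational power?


Given: tau = 44 Nm, omega = 1 rad/s
Using P = tau * omega
P = 44 * 1
P = 44 W

44 W


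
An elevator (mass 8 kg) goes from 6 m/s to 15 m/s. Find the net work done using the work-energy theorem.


Given: m = 8 kg, v0 = 6 m/s, v = 15 m/s
Using W = (1/2)*m*(v^2 - v0^2)
v^2 = 15^2 = 225
v0^2 = 6^2 = 36
v^2 - v0^2 = 225 - 36 = 189
W = (1/2)*8*189 = 756 J

756 J


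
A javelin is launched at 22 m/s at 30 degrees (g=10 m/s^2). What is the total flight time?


Given: v0 = 22 m/s, theta = 30 deg, g = 10 m/s^2
sin(30) = 1/2
Using T = 2*v0*sin(theta) / g
T = 2*22*1/2 / 10
T = 22 / 10
T = 11/5 s

11/5 s


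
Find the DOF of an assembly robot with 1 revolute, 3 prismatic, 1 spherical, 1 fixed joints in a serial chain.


Given: serial robot with 1 revolute, 3 prismatic, 1 spherical, 1 fixed joints
DOF contribution per joint type: revolute=1, prismatic=1, spherical=3, fixed=0
DOF = 1*1 + 3*1 + 1*3 + 1*0
DOF = 7

7


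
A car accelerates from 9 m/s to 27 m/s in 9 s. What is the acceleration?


Given: initial velocity v0 = 9 m/s, final velocity v = 27 m/s, time t = 9 s
Using a = (v - v0) / t
a = (27 - 9) / 9
a = 18 / 9
a = 2 m/s^2

2 m/s^2


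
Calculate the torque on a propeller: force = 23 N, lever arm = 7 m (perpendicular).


Given: F = 23 N, r = 7 m, angle = 90 deg (perpendicular)
Using tau = F * r * sin(90)
sin(90) = 1
tau = 23 * 7 * 1
tau = 161 Nm

161 Nm


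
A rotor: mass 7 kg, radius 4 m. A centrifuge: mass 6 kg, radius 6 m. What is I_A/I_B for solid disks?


Given: M1=7 kg, R1=4 m, M2=6 kg, R2=6 m
For a disk: I = (1/2)*M*R^2, so I_A/I_B = (M1*R1^2)/(M2*R2^2)
M1*R1^2 = 7*16 = 112
M2*R2^2 = 6*36 = 216
I_A/I_B = 112/216 = 14/27

14/27


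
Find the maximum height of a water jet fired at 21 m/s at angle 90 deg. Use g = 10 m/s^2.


Given: v0 = 21 m/s, theta = 90 deg, g = 10 m/s^2
sin^2(90) = 1
Using H = v0^2 * sin^2(theta) / (2*g)
H = 21^2 * 1 / (2*10)
H = 441 * 1 / 20
H = 441 / 20
H = 441/20 m

441/20 m


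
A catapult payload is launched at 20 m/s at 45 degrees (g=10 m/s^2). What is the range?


Given: v0 = 20 m/s, theta = 45 deg, g = 10 m/s^2
sin(2*45) = sin(90) = 1
Using R = v0^2 * sin(2*theta) / g
R = 20^2 * 1 / 10
R = 400 / 10
R = 40 m

40 m


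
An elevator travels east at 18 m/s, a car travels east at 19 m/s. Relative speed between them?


Given: v_A = 18 m/s east, v_B = 19 m/s east
Both move in the same direction; relative speed = |v_A - v_B|
|18 - 19| = |-1|
= 1 m/s

1 m/s


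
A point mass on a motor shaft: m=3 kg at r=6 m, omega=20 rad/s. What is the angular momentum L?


Given: m = 3 kg, r = 6 m, omega = 20 rad/s
For a point mass: I = m*r^2
I = 3*6^2 = 3*36 = 108
L = I*omega = 108*20
L = 2160 kg*m^2/s

2160 kg*m^2/s


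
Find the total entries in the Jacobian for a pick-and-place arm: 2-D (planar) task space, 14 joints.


Given: task space dimension = 2, joints = 14
Jacobian is a 2 x 14 matrix
Total entries = rows * columns
Total = 2 * 14
Total = 28

28


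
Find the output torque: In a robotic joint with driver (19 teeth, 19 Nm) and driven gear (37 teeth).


Given: N1 = 19, N2 = 37, T1 = 19 Nm
Using T2/T1 = N2/N1
T2 = T1 * N2 / N1
T2 = 19 * 37 / 19
T2 = 703 / 19
T2 = 37 Nm

37 Nm


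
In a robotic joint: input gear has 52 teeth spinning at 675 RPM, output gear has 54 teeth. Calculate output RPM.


Given: N1 = 52 teeth, w1 = 675 RPM, N2 = 54 teeth
Using N1*w1 = N2*w2
w2 = N1*w1 / N2
w2 = 52*675 / 54
w2 = 35100 / 54
w2 = 650 RPM

650 RPM


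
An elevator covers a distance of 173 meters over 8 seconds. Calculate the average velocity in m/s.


Given: distance d = 173 m, time t = 8 s
Using v = d / t
v = 173 / 8
v = 173/8 m/s

173/8 m/s


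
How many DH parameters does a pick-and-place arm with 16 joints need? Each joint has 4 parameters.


Given: 16 joints, 4 DH parameters per joint (d, theta, a, alpha)
Total DH parameters = number_of_joints * 4
Total = 16 * 4
Total = 64

64


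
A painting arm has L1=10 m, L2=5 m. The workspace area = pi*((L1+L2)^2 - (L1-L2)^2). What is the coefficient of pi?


Given: L1 = 10, L2 = 5
(L1+L2)^2 = (15)^2 = 225
(L1-L2)^2 = (5)^2 = 25
Difference = 225 - 25 = 200
This equals 4*L1*L2 = 4*10*5 = 200
Workspace area = 200*pi

200


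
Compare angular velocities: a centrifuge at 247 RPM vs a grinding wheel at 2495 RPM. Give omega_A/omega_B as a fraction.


Given: RPM_A = 247, RPM_B = 2495
omega = 2*pi*RPM/60, so omega_A/omega_B = RPM_A / RPM_B
omega_A/omega_B = 247 / 2495
omega_A/omega_B = 247/2495

247/2495


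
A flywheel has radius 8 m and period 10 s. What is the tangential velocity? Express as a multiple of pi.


Given: radius r = 8 m, period T = 10 s
Using v = 2*pi*r / T
v = 2*pi*8 / 10
v = 16*pi / 10
v = 8/5*pi m/s

8/5*pi m/s


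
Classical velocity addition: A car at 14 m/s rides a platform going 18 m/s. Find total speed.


Given: object velocity = 14 m/s, platform velocity = 18 m/s (same direction)
Using classical velocity addition: v_total = v_object + v_platform
v_total = 14 + 18
v_total = 32 m/s

32 m/s


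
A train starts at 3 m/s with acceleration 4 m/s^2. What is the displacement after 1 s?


Given: v0 = 3 m/s, a = 4 m/s^2, t = 1 s
Using s = v0*t + (1/2)*a*t^2
s = 3*1 + (1/2)*4*1^2
s = 3 + (1/2)*4
s = 3 + 2
s = 5

5 m


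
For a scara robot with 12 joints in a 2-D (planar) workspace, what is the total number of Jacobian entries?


Given: task space dimension = 2, joints = 12
Jacobian is a 2 x 12 matrix
Total entries = rows * columns
Total = 2 * 12
Total = 24

24


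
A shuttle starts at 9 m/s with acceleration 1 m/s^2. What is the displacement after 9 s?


Given: v0 = 9 m/s, a = 1 m/s^2, t = 9 s
Using s = v0*t + (1/2)*a*t^2
s = 9*9 + (1/2)*1*9^2
s = 81 + (1/2)*81
s = 81 + 81/2
s = 243/2

243/2 m


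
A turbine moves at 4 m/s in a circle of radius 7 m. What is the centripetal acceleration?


Given: v = 4 m/s, r = 7 m
Using a_c = v^2 / r
a_c = 4^2 / 7
a_c = 16 / 7
a_c = 16/7 m/s^2

16/7 m/s^2


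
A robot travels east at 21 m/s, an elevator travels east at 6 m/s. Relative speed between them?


Given: v_A = 21 m/s east, v_B = 6 m/s east
Both move in the same direction; relative speed = |v_A - v_B|
|21 - 6| = |15|
= 15 m/s

15 m/s


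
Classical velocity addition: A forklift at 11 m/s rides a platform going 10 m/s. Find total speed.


Given: object velocity = 11 m/s, platform velocity = 10 m/s (same direction)
Using classical velocity addition: v_total = v_object + v_platform
v_total = 11 + 10
v_total = 21 m/s

21 m/s


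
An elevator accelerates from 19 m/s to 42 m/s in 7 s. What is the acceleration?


Given: initial velocity v0 = 19 m/s, final velocity v = 42 m/s, time t = 7 s
Using a = (v - v0) / t
a = (42 - 19) / 7
a = 23 / 7
a = 23/7 m/s^2

23/7 m/s^2


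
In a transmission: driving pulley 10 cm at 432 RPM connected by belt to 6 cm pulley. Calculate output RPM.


Given: D1 = 10 cm, w1 = 432 RPM, D2 = 6 cm
Using D1*w1 = D2*w2
w2 = D1*w1 / D2
w2 = 10*432 / 6
w2 = 4320 / 6
w2 = 720 RPM

720 RPM
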